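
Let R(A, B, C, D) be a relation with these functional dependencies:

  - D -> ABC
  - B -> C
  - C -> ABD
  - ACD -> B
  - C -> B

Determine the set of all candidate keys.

{B}⁺: B→C adds C; C→ABD adds A, D → {A, B, C, D}.
{C}⁺: C→ABD adds A, B, D → {A, B, C, D}.
{D}⁺: D→ABC adds A, B, C → {A, B, C, D}.
Any other superkey contains one of these as a subset, so there are no further candidate keys.

(B), (C), (D)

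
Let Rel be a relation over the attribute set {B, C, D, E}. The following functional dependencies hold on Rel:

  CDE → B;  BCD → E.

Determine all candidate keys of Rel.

{B, C, D}⁺: BCD→E adds E → {B, C, D, E}. Minimal: {C, D}⁺ = {C, D}; {B, D}⁺ = {B, D}; {B, C}⁺ = {B, C} — none reach the full schema.
{C, D, E}⁺: CDE→B adds B → {B, C, D, E}. Minimal: {D, E}⁺ = {D, E}; {C, E}⁺ = {C, E}; {C, D}⁺ = {C, D} — none reach the full schema.

{B, C, D}, {C, D, E}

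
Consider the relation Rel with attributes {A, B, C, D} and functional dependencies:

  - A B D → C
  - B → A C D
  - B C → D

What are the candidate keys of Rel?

{B}⁺: B→ACD adds A, C, D → {A, B, C, D}.

B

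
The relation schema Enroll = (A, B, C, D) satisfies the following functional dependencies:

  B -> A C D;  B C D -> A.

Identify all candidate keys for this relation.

{B}

Attribute B never appears on the right-hand side of any dependency, so B must belong to every candidate key.
{B}⁺ = {A, B, C, D}, which is all of the schema, so {B} is the only candidate key.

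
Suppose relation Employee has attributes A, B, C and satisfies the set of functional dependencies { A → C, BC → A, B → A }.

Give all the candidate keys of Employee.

(B)

{B}⁺: B→A adds A; A→C adds C → {A, B, C}.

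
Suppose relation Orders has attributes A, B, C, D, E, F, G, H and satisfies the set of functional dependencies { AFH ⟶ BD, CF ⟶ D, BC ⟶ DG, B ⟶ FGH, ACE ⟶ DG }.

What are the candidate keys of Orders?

(A, B, C, E), (A, C, E, F, H)

Attributes A, C, E never appear on any right-hand side, so every candidate key must contain {A, C, E}.
{A, C, E}⁺ = {A, C, D, E, G}, which is not all of the schema, so we must add further attributes.
{A, B, C, E}⁺: BC→DG adds D, G; B→FGH adds F, H → {A, B, C, D, E, F, G, H}. Minimal: {B, C, E}⁺ = {B, C, D, E, F, G, H}; {A, C, E}⁺ = {A, C, D, E, G}; {A, B, E}⁺ = {A, B, D, E, F, G, H}; … — none reach the full schema.
{A, C, E, F, H}⁺: AFH→BD adds B, D; BC→DG adds G → {A, B, C, D, E, F, G, H}. Minimal: {C, E, F, H}⁺ = {C, D, E, F, H}; {A, E, F, H}⁺ = {A, B, D, E, F, G, H}; {A, C, F, H}⁺ = {A, B, C, D, F, G, H}; … — none reach the full schema.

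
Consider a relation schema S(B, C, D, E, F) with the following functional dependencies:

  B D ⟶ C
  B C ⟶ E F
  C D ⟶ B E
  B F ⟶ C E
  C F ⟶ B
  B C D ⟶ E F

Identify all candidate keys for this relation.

{B, D}; {C, D}

Attribute D never appears on the right-hand side of any dependency, so D must belong to every candidate key.
{D}⁺ = {D}, which is not all of the schema, so we must add further attributes.
{B, D}⁺: BD→C adds C; BC→EF adds E, F → {B, C, D, E, F}. Minimal: {D}⁺ = {D}; {B}⁺ = {B} — none reach the full schema.
{C, D}⁺: CD→BE adds B, E; BCD→EF adds F → {B, C, D, E, F}. Minimal: {D}⁺ = {D}; {C}⁺ = {C} — none reach the full schema.
Any other superkey contains one of these as a subset, so there are no further candidate keys.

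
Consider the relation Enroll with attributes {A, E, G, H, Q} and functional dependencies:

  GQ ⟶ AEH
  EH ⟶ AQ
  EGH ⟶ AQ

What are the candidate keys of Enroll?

Attribute G never appears on the right-hand side of any dependency, so G must belong to every candidate key.
{G}⁺ = {G}, which is not all of the schema, so we must add further attributes.
{G, Q}⁺: GQ→AEH adds A, E, H → {A, E, G, H, Q}. Minimal: {Q}⁺ = {Q}; {G}⁺ = {G} — none reach the full schema.
{E, G, H}⁺: EH→AQ adds A, Q → {A, E, G, H, Q}. Minimal: {G, H}⁺ = {G, H}; {E, H}⁺ = {A, E, H, Q}; {E, G}⁺ = {E, G} — none reach the full schema.

{G, Q}, {E, G, H}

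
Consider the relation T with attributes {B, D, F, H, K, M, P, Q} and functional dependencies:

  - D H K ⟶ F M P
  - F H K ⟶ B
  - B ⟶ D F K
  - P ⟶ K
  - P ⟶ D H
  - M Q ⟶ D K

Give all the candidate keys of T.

Attribute Q never appears on the right-hand side of any dependency, so Q must belong to every candidate key.
{Q}⁺ = {Q}, which is not all of the schema, so we must add further attributes.
{P, Q}⁺: P→K adds K; P→DH adds D, H; DHK→FMP adds F, M; FHK→B adds B → {B, D, F, H, K, M, P, Q}.
{B, H, Q}⁺: B→DFK adds D, F, K; DHK→FMP adds M, P → {B, D, F, H, K, M, P, Q}.
{H, M, Q}⁺: MQ→DK adds D, K; DHK→FMP adds F, P; FHK→B adds B → {B, D, F, H, K, M, P, Q}.
{D, H, K, Q}⁺: DHK→FMP adds F, M, P; FHK→B adds B → {B, D, F, H, K, M, P, Q}.
{F, H, K, Q}⁺: FHK→B adds B; B→DFK adds D; DHK→FMP adds M, P → {B, D, F, H, K, M, P, Q}.

{P, Q}; {B, H, Q}; {H, M, Q}; {D, H, K, Q}; {F, H, K, Q}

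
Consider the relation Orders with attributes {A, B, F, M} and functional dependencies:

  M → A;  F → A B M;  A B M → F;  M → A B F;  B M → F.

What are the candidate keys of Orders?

{F}, {M}

{F}⁺: F→ABM adds A, B, M → {A, B, F, M}.
{M}⁺: M→A adds A; M→ABF adds B, F → {A, B, F, M}.
Any other superkey contains one of these as a subset, so there are no further candidate keys.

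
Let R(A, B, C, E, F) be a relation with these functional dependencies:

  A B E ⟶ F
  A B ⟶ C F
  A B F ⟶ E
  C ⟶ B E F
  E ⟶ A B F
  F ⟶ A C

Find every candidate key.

{C}⁺: C→BEF adds B, E, F; E→ABF adds A → {A, B, C, E, F}.
{E}⁺: E→ABF adds A, B, F; F→AC adds C → {A, B, C, E, F}.
{F}⁺: F→AC adds A, C; C→BEF adds B, E → {A, B, C, E, F}.
{A, B}⁺: AB→CF adds C, F; ABF→E adds E → {A, B, C, E, F}. Minimal: {B}⁺ = {B}; {A}⁺ = {A} — none reach the full schema.

(C), (E), (F), (A, B)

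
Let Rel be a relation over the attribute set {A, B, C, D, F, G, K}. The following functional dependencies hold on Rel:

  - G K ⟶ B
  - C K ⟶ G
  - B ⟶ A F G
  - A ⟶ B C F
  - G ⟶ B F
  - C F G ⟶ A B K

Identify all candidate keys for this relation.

{A, D}, {B, D}, {D, G}, {C, D, K}

Attribute D never appears on the right-hand side of any dependency, so D must belong to every candidate key.
{D}⁺ = {D}, which is not all of the schema, so we must add further attributes.
{A, D}⁺: A→BCF adds B, C, F; B→AFG adds G; CFG→ABK adds K → {A, B, C, D, F, G, K}.
{B, D}⁺: B→AFG adds A, F, G; A→BCF adds C; CFG→ABK adds K → {A, B, C, D, F, G, K}.
{D, G}⁺: G→BF adds B, F; B→AFG adds A; A→BCF adds C; CFG→ABK adds K → {A, B, C, D, F, G, K}.
{C, D, K}⁺: CK→G adds G; G→BF adds B, F; CFG→ABK adds A → {A, B, C, D, F, G, K}.
Any other superkey contains one of these as a subset, so there are no further candidate keys.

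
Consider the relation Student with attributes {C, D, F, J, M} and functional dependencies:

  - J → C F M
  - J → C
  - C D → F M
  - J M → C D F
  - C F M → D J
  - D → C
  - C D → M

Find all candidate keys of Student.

(D); (J); (C, F, M)

{D}⁺: D→C adds C; CD→M adds M; CD→FM adds F; CFM→DJ adds J → {C, D, F, J, M}.
{J}⁺: J→CFM adds C, F, M; JM→CDF adds D → {C, D, F, J, M}.
{C, F, M}⁺: CFM→DJ adds D, J → {C, D, F, J, M}. Minimal: {F, M}⁺ = {F, M}; {C, M}⁺ = {C, M}; {C, F}⁺ = {C, F} — none reach the full schema.
Any other superkey contains one of these as a subset, so there are no further candidate keys.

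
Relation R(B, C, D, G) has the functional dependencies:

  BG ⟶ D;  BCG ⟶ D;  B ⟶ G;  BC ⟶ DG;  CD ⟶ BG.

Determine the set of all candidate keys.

{B, C}⁺: B→G adds G; BC→DG adds D → {B, C, D, G}. Minimal: {C}⁺ = {C}; {B}⁺ = {B, D, G} — none reach the full schema.
{C, D}⁺: CD→BG adds B, G → {B, C, D, G}. Minimal: {D}⁺ = {D}; {C}⁺ = {C} — none reach the full schema.
Any other superkey contains one of these as a subset, so there are no further candidate keys.

{B, C}; {C, D}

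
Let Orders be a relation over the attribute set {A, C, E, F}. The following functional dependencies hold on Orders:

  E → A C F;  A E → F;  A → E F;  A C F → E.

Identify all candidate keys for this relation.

{A}⁺: A→EF adds E, F; E→ACF adds C → {A, C, E, F}.
{E}⁺: E→ACF adds A, C, F → {A, C, E, F}.
Any other superkey contains one of these as a subset, so there are no further candidate keys.

{A}, {E}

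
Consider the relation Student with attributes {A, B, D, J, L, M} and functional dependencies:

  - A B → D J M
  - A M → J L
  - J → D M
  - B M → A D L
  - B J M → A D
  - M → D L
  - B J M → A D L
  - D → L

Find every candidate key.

(A, B), (B, J), (B, M)

Attribute B never appears on the right-hand side of any dependency, so B must belong to every candidate key.
{B}⁺ = {B}, which is not all of the schema, so we must add further attributes.
{A, B}⁺: AB→DJM adds D, J, M; AM→JL adds L → {A, B, D, J, L, M}. Minimal: {B}⁺ = {B}; {A}⁺ = {A} — none reach the full schema.
{B, J}⁺: J→DM adds D, M; BM→ADL adds A, L → {A, B, D, J, L, M}. Minimal: {J}⁺ = {D, J, L, M}; {B}⁺ = {B} — none reach the full schema.
{B, M}⁺: BM→ADL adds A, D, L; AB→DJM adds J → {A, B, D, J, L, M}. Minimal: {M}⁺ = {D, L, M}; {B}⁺ = {B} — none reach the full schema.
Any other superkey contains one of these as a subset, so there are no further candidate keys.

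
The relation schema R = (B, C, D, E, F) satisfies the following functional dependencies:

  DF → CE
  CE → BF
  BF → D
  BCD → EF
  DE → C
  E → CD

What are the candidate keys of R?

{E}, {B, F}, {D, F}, {B, C, D}

{E}⁺: E→CD adds C, D; CE→BF adds B, F → {B, C, D, E, F}.
{B, F}⁺: BF→D adds D; DF→CE adds C, E → {B, C, D, E, F}.
{D, F}⁺: DF→CE adds C, E; CE→BF adds B → {B, C, D, E, F}.
{B, C, D}⁺: BCD→EF adds E, F → {B, C, D, E, F}.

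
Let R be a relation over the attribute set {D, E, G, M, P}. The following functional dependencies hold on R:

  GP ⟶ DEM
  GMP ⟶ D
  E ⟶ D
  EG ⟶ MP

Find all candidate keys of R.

{E, G}⁺: E→D adds D; EG→MP adds M, P → {D, E, G, M, P}. Minimal: {G}⁺ = {G}; {E}⁺ = {D, E} — none reach the full schema.
{G, P}⁺: GP→DEM adds D, E, M → {D, E, G, M, P}. Minimal: {P}⁺ = {P}; {G}⁺ = {G} — none reach the full schema.
Any other superkey contains one of these as a subset, so there are no further candidate keys.

{E, G}, {G, P}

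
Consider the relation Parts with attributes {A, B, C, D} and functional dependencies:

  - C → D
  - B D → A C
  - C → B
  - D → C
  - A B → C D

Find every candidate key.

{C}⁺: C→D adds D; C→B adds B; BD→AC adds A → {A, B, C, D}.
{D}⁺: D→C adds C; C→B adds B; BD→AC adds A → {A, B, C, D}.
{A, B}⁺: AB→CD adds C, D → {A, B, C, D}.

C, D, AB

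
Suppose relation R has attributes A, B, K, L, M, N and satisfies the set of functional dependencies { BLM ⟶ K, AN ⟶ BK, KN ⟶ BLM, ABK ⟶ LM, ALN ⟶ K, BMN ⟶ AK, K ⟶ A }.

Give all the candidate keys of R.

Attribute N never appears on the right-hand side of any dependency, so N must belong to every candidate key.
{N}⁺ = {N}, which is not all of the schema, so we must add further attributes.
{A, N}⁺: AN→BK adds B, K; KN→BLM adds L, M → {A, B, K, L, M, N}. Minimal: {N}⁺ = {N}; {A}⁺ = {A} — none reach the full schema.
{K, N}⁺: KN→BLM adds B, L, M; BMN→AK adds A → {A, B, K, L, M, N}. Minimal: {N}⁺ = {N}; {K}⁺ = {A, K} — none reach the full schema.
{B, M, N}⁺: BMN→AK adds A, K; KN→BLM adds L → {A, B, K, L, M, N}. Minimal: {M, N}⁺ = {M, N}; {B, N}⁺ = {B, N}; {B, M}⁺ = {B, M} — none reach the full schema.

(A, N); (K, N); (B, M, N)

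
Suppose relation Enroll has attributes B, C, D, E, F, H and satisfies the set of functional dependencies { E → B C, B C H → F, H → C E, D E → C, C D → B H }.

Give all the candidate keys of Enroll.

(C, D), (D, E), (D, H)

Attribute D never appears on the right-hand side of any dependency, so D must belong to every candidate key.
{D}⁺ = {D}, which is not all of the schema, so we must add further attributes.
{C, D}⁺: CD→BH adds B, H; BCH→F adds F; H→CE adds E → {B, C, D, E, F, H}. Minimal: {D}⁺ = {D}; {C}⁺ = {C} — none reach the full schema.
{D, E}⁺: E→BC adds B, C; CD→BH adds H; BCH→F adds F → {B, C, D, E, F, H}. Minimal: {E}⁺ = {B, C, E}; {D}⁺ = {D} — none reach the full schema.
{D, H}⁺: H→CE adds C, E; CD→BH adds B; BCH→F adds F → {B, C, D, E, F, H}. Minimal: {H}⁺ = {B, C, E, F, H}; {D}⁺ = {D} — none reach the full schema.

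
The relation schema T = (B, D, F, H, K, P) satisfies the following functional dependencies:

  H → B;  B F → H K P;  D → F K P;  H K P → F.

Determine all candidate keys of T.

BD; DH

Attribute D never appears on the right-hand side of any dependency, so D must belong to every candidate key.
{D}⁺ = {D, F, K, P}, which is not all of the schema, so we must add further attributes.
{B, D}⁺: D→FKP adds F, K, P; BF→HKP adds H → {B, D, F, H, K, P}. Minimal: {D}⁺ = {D, F, K, P}; {B}⁺ = {B} — none reach the full schema.
{D, H}⁺: H→B adds B; D→FKP adds F, K, P → {B, D, F, H, K, P}. Minimal: {H}⁺ = {B, H}; {D}⁺ = {D, F, K, P} — none reach the full schema.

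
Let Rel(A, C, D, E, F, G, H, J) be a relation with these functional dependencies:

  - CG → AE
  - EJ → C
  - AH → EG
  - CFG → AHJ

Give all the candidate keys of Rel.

{C, D, F, G}⁺: CG→AE adds A, E; CFG→AHJ adds H, J → {A, C, D, E, F, G, H, J}. Minimal: {D, F, G}⁺ = {D, F, G}; {C, F, G}⁺ = {A, C, E, F, G, H, J}; {C, D, G}⁺ = {A, C, D, E, G}; … — none reach the full schema.
{A, C, D, F, H}⁺: AH→EG adds E, G; CFG→AHJ adds J → {A, C, D, E, F, G, H, J}. Minimal: {C, D, F, H}⁺ = {C, D, F, H}; {A, D, F, H}⁺ = {A, D, E, F, G, H}; {A, C, F, H}⁺ = {A, C, E, F, G, H, J}; … — none reach the full schema.
{A, D, F, H, J}⁺: AH→EG adds E, G; EJ→C adds C → {A, C, D, E, F, G, H, J}. Minimal: {D, F, H, J}⁺ = {D, F, H, J}; {A, F, H, J}⁺ = {A, C, E, F, G, H, J}; {A, D, H, J}⁺ = {A, C, D, E, G, H, J}; … — none reach the full schema.
{D, E, F, G, J}⁺: EJ→C adds C; CFG→AHJ adds A, H → {A, C, D, E, F, G, H, J}. Minimal: {E, F, G, J}⁺ = {A, C, E, F, G, H, J}; {D, F, G, J}⁺ = {D, F, G, J}; {D, E, G, J}⁺ = {A, C, D, E, G, J}; … — none reach the full schema.
Any other superkey contains one of these as a subset, so there are no further candidate keys.

CDFG; ACDFH; ADFHJ; DEFGJ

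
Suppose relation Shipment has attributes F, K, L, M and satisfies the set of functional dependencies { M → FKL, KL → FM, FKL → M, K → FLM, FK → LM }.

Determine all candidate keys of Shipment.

{K}⁺: K→FLM adds F, L, M → {F, K, L, M}.
{M}⁺: M→FKL adds F, K, L → {F, K, L, M}.
Any other superkey contains one of these as a subset, so there are no further candidate keys.

{K}, {M}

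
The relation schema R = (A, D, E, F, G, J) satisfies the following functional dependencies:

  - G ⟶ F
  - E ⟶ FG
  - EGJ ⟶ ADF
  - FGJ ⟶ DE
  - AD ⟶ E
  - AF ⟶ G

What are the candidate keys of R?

(E, J), (G, J), (A, D, J), (A, F, J)

Attribute J never appears on the right-hand side of any dependency, so J must belong to every candidate key.
{J}⁺ = {J}, which is not all of the schema, so we must add further attributes.
{E, J}⁺: E→FG adds F, G; EGJ→ADF adds A, D → {A, D, E, F, G, J}. Minimal: {J}⁺ = {J}; {E}⁺ = {E, F, G} — none reach the full schema.
{G, J}⁺: G→F adds F; FGJ→DE adds D, E; EGJ→ADF adds A → {A, D, E, F, G, J}. Minimal: {J}⁺ = {J}; {G}⁺ = {F, G} — none reach the full schema.
{A, D, J}⁺: AD→E adds E; E→FG adds F, G → {A, D, E, F, G, J}. Minimal: {D, J}⁺ = {D, J}; {A, J}⁺ = {A, J}; {A, D}⁺ = {A, D, E, F, G} — none reach the full schema.
{A, F, J}⁺: AF→G adds G; FGJ→DE adds D, E → {A, D, E, F, G, J}. Minimal: {F, J}⁺ = {F, J}; {A, J}⁺ = {A, J}; {A, F}⁺ = {A, F, G} — none reach the full schema.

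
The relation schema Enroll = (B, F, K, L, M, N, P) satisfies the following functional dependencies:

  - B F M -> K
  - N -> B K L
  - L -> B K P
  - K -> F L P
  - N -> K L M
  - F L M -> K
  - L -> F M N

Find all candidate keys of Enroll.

{K}⁺: K→FLP adds F, L, P; L→FMN adds M, N; N→BKL adds B → {B, F, K, L, M, N, P}.
{L}⁺: L→BKP adds B, K, P; K→FLP adds F; L→FMN adds M, N → {B, F, K, L, M, N, P}.
{N}⁺: N→BKL adds B, K, L; L→BKP adds P; K→FLP adds F; N→KLM adds M → {B, F, K, L, M, N, P}.
{B, F, M}⁺: BFM→K adds K; K→FLP adds L, P; L→FMN adds N → {B, F, K, L, M, N, P}. Minimal: {F, M}⁺ = {F, M}; {B, M}⁺ = {B, M}; {B, F}⁺ = {B, F} — none reach the full schema.
Any other superkey contains one of these as a subset, so there are no further candidate keys.

{K}; {L}; {N}; {B, F, M}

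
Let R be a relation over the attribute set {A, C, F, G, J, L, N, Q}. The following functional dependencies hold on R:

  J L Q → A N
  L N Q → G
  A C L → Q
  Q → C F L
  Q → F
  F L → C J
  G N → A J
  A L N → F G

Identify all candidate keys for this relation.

{Q}, {A, C, L}, {A, F, L}, {A, L, N}, {G, L, N}

{Q}⁺: Q→CFL adds C, F, L; FL→CJ adds J; JLQ→AN adds A, N; LNQ→G adds G → {A, C, F, G, J, L, N, Q}.
{A, C, L}⁺: ACL→Q adds Q; Q→CFL adds F; FL→CJ adds J; JLQ→AN adds N; LNQ→G adds G → {A, C, F, G, J, L, N, Q}.
{A, F, L}⁺: FL→CJ adds C, J; ACL→Q adds Q; JLQ→AN adds N; LNQ→G adds G → {A, C, F, G, J, L, N, Q}.
{A, L, N}⁺: ALN→FG adds F, G; FL→CJ adds C, J; ACL→Q adds Q → {A, C, F, G, J, L, N, Q}.
{G, L, N}⁺: GN→AJ adds A, J; ALN→FG adds F; FL→CJ adds C; ACL→Q adds Q → {A, C, F, G, J, L, N, Q}.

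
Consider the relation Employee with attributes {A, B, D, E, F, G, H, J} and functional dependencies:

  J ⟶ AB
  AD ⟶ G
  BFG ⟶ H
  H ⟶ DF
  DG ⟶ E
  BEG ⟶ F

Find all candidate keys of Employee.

{D, J}, {H, J}, {E, G, J}, {F, G, J}

Attribute J never appears on the right-hand side of any dependency, so J must belong to every candidate key.
{J}⁺ = {A, B, J}, which is not all of the schema, so we must add further attributes.
{D, J}⁺: J→AB adds A, B; AD→G adds G; DG→E adds E; BEG→F adds F; BFG→H adds H → {A, B, D, E, F, G, H, J}.
{H, J}⁺: J→AB adds A, B; H→DF adds D, F; AD→G adds G; DG→E adds E → {A, B, D, E, F, G, H, J}.
{E, G, J}⁺: J→AB adds A, B; BEG→F adds F; BFG→H adds H; H→DF adds D → {A, B, D, E, F, G, H, J}.
{F, G, J}⁺: J→AB adds A, B; BFG→H adds H; H→DF adds D; DG→E adds E → {A, B, D, E, F, G, H, J}.
Any other superkey contains one of these as a subset, so there are no further candidate keys.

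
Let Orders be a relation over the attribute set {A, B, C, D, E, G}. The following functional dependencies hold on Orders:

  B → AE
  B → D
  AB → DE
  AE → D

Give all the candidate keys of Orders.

{B, C, G}⁺: B→AE adds A, E; B→D adds D → {A, B, C, D, E, G}.
No other minimal superkey exists.

{B, C, G}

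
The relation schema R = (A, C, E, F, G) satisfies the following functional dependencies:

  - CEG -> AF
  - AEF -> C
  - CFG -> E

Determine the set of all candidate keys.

{C, E, G}; {C, F, G}; {A, E, F, G}

Attribute G never appears on the right-hand side of any dependency, so G must belong to every candidate key.
{G}⁺ = {G}, which is not all of the schema, so we must add further attributes.
{C, E, G}⁺: CEG→AF adds A, F → {A, C, E, F, G}.
{C, F, G}⁺: CFG→E adds E; CEG→AF adds A → {A, C, E, F, G}.
{A, E, F, G}⁺: AEF→C adds C → {A, C, E, F, G}.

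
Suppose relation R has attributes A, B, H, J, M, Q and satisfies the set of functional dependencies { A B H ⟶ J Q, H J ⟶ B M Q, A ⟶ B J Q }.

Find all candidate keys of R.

(A, H)

Attributes A, H never appear on any right-hand side, so every candidate key must contain {A, H}.
{A, H}⁺ = {A, B, H, J, M, Q}, which is all of the schema, so {A, H} is the only candidate key.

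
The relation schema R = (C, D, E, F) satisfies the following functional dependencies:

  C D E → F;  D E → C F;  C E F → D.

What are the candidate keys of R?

{D, E}, {C, E, F}

Attribute E never appears on the right-hand side of any dependency, so E must belong to every candidate key.
{E}⁺ = {E}, which is not all of the schema, so we must add further attributes.
{D, E}⁺: DE→CF adds C, F → {C, D, E, F}.
{C, E, F}⁺: CEF→D adds D → {C, D, E, F}.
Any other superkey contains one of these as a subset, so there are no further candidate keys.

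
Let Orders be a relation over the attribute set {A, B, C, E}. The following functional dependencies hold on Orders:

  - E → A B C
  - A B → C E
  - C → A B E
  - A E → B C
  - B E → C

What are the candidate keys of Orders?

{C}⁺: C→ABE adds A, B, E → {A, B, C, E}.
{E}⁺: E→ABC adds A, B, C → {A, B, C, E}.
{A, B}⁺: AB→CE adds C, E → {A, B, C, E}. Minimal: {B}⁺ = {B}; {A}⁺ = {A} — none reach the full schema.
Any other superkey contains one of these as a subset, so there are no further candidate keys.

(C); (E); (A, B)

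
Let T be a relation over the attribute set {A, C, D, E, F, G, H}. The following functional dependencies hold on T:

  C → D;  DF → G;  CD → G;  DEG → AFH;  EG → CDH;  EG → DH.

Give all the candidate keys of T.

(C, E), (E, G), (D, E, F)

Attribute E never appears on the right-hand side of any dependency, so E must belong to every candidate key.
{E}⁺ = {E}, which is not all of the schema, so we must add further attributes.
{C, E}⁺: C→D adds D; CD→G adds G; DEG→AFH adds A, F, H → {A, C, D, E, F, G, H}.
{E, G}⁺: EG→CDH adds C, D, H; DEG→AFH adds A, F → {A, C, D, E, F, G, H}.
{D, E, F}⁺: DF→G adds G; DEG→AFH adds A, H; EG→CDH adds C → {A, C, D, E, F, G, H}.
Any other superkey contains one of these as a subset, so there are no further candidate keys.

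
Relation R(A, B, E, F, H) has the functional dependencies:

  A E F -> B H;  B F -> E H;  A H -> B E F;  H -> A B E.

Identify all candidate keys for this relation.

{H}⁺: H→ABE adds A, B, E; AH→BEF adds F → {A, B, E, F, H}.
{B, F}⁺: BF→EH adds E, H; H→ABE adds A → {A, B, E, F, H}. Minimal: {F}⁺ = {F}; {B}⁺ = {B} — none reach the full schema.
{A, E, F}⁺: AEF→BH adds B, H → {A, B, E, F, H}. Minimal: {E, F}⁺ = {E, F}; {A, F}⁺ = {A, F}; {A, E}⁺ = {A, E} — none reach the full schema.

H, BF, AEF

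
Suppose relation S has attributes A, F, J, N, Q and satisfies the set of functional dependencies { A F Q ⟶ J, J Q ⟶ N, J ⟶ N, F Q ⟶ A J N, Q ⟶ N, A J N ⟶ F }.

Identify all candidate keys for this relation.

Attribute Q never appears on the right-hand side of any dependency, so Q must belong to every candidate key.
{Q}⁺ = {N, Q}, which is not all of the schema, so we must add further attributes.
{F, Q}⁺: FQ→AJN adds A, J, N → {A, F, J, N, Q}.
{A, J, Q}⁺: JQ→N adds N; AJN→F adds F → {A, F, J, N, Q}.

{F, Q}, {A, J, Q}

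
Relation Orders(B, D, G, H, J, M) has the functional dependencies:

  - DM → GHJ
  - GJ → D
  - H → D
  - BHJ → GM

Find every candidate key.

{B, D, M}⁺: DM→GHJ adds G, H, J → {B, D, G, H, J, M}.
{B, H, J}⁺: H→D adds D; BHJ→GM adds G, M → {B, D, G, H, J, M}.
{B, H, M}⁺: H→D adds D; DM→GHJ adds G, J → {B, D, G, H, J, M}.
{B, G, J, M}⁺: GJ→D adds D; DM→GHJ adds H → {B, D, G, H, J, M}.
Any other superkey contains one of these as a subset, so there are no further candidate keys.

BDM; BHJ; BHM; BGJM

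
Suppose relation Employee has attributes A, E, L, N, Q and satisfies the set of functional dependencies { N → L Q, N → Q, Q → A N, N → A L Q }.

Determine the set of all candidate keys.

Attribute E never appears on the right-hand side of any dependency, so E must belong to every candidate key.
{E}⁺ = {E}, which is not all of the schema, so we must add further attributes.
{E, N}⁺: N→LQ adds L, Q; Q→AN adds A → {A, E, L, N, Q}.
{E, Q}⁺: Q→AN adds A, N; N→ALQ adds L → {A, E, L, N, Q}.

EN, EQ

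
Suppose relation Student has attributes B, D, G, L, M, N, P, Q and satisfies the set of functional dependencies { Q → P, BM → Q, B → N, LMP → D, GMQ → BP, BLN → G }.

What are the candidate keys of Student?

{B, L, M}; {G, L, M, Q}

Attributes L, M never appear on any right-hand side, so every candidate key must contain {L, M}.
{L, M}⁺ = {L, M}, which is not all of the schema, so we must add further attributes.
{B, L, M}⁺: BM→Q adds Q; B→N adds N; BLN→G adds G; Q→P adds P; LMP→D adds D → {B, D, G, L, M, N, P, Q}. Minimal: {L, M}⁺ = {L, M}; {B, M}⁺ = {B, M, N, P, Q}; {B, L}⁺ = {B, G, L, N} — none reach the full schema.
{G, L, M, Q}⁺: Q→P adds P; LMP→D adds D; GMQ→BP adds B; B→N adds N → {B, D, G, L, M, N, P, Q}. Minimal: {L, M, Q}⁺ = {D, L, M, P, Q}; {G, M, Q}⁺ = {B, G, M, N, P, Q}; {G, L, Q}⁺ = {G, L, P, Q}; … — none reach the full schema.
Any other superkey contains one of these as a subset, so there are no further candidate keys.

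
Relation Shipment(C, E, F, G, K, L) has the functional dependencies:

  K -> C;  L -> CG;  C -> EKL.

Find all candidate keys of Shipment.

(C, F); (F, K); (F, L)

Attribute F never appears on the right-hand side of any dependency, so F must belong to every candidate key.
{F}⁺ = {F}, which is not all of the schema, so we must add further attributes.
{C, F}⁺: C→EKL adds E, K, L; L→CG adds G → {C, E, F, G, K, L}. Minimal: {F}⁺ = {F}; {C}⁺ = {C, E, G, K, L} — none reach the full schema.
{F, K}⁺: K→C adds C; C→EKL adds E, L; L→CG adds G → {C, E, F, G, K, L}. Minimal: {K}⁺ = {C, E, G, K, L}; {F}⁺ = {F} — none reach the full schema.
{F, L}⁺: L→CG adds C, G; C→EKL adds E, K → {C, E, F, G, K, L}. Minimal: {L}⁺ = {C, E, G, K, L}; {F}⁺ = {F} — none reach the full schema.
Any other superkey contains one of these as a subset, so there are no further candidate keys.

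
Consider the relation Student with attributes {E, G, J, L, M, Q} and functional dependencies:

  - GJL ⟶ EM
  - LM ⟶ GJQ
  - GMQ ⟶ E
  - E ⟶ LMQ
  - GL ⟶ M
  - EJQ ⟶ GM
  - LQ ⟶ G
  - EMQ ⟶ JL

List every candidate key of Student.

{E}⁺: E→LMQ adds L, M, Q; LQ→G adds G; EMQ→JL adds J → {E, G, J, L, M, Q}.
{G, L}⁺: GL→M adds M; LM→GJQ adds J, Q; GMQ→E adds E → {E, G, J, L, M, Q}. Minimal: {L}⁺ = {L}; {G}⁺ = {G} — none reach the full schema.
{L, M}⁺: LM→GJQ adds G, J, Q; GMQ→E adds E → {E, G, J, L, M, Q}. Minimal: {M}⁺ = {M}; {L}⁺ = {L} — none reach the full schema.
{L, Q}⁺: LQ→G adds G; GL→M adds M; LM→GJQ adds J; GMQ→E adds E → {E, G, J, L, M, Q}. Minimal: {Q}⁺ = {Q}; {L}⁺ = {L} — none reach the full schema.
{G, M, Q}⁺: GMQ→E adds E; E→LMQ adds L; EMQ→JL adds J → {E, G, J, L, M, Q}. Minimal: {M, Q}⁺ = {M, Q}; {G, Q}⁺ = {G, Q}; {G, M}⁺ = {G, M} — none reach the full schema.
Any other superkey contains one of these as a subset, so there are no further candidate keys.

(E); (G, L); (L, M); (L, Q); (G, M, Q)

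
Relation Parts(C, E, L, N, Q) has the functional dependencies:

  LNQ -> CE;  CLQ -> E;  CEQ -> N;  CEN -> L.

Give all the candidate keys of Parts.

Attribute Q never appears on the right-hand side of any dependency, so Q must belong to every candidate key.
{Q}⁺ = {Q}, which is not all of the schema, so we must add further attributes.
{C, E, Q}⁺: CEQ→N adds N; CEN→L adds L → {C, E, L, N, Q}.
{C, L, Q}⁺: CLQ→E adds E; CEQ→N adds N → {C, E, L, N, Q}.
{L, N, Q}⁺: LNQ→CE adds C, E → {C, E, L, N, Q}.
Any other superkey contains one of these as a subset, so there are no further candidate keys.

(C, E, Q), (C, L, Q), (L, N, Q)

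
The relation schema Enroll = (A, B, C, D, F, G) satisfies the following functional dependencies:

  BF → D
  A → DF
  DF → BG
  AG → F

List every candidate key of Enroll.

(A, C)

Attributes A, C never appear on any right-hand side, so every candidate key must contain {A, C}.
{A, C}⁺ = {A, B, C, D, F, G}, which is all of the schema, so {A, C} is the only candidate key.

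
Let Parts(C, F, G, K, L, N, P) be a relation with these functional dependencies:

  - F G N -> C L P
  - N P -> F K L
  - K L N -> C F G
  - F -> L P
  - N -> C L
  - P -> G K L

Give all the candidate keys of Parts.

Attribute N never appears on the right-hand side of any dependency, so N must belong to every candidate key.
{N}⁺ = {C, L, N}, which is not all of the schema, so we must add further attributes.
{F, N}⁺: F→LP adds L, P; N→CL adds C; P→GKL adds G, K → {C, F, G, K, L, N, P}. Minimal: {N}⁺ = {C, L, N}; {F}⁺ = {F, G, K, L, P} — none reach the full schema.
{K, N}⁺: N→CL adds C, L; KLN→CFG adds F, G; F→LP adds P → {C, F, G, K, L, N, P}. Minimal: {N}⁺ = {C, L, N}; {K}⁺ = {K} — none reach the full schema.
{N, P}⁺: NP→FKL adds F, K, L; KLN→CFG adds C, G → {C, F, G, K, L, N, P}. Minimal: {P}⁺ = {G, K, L, P}; {N}⁺ = {C, L, N} — none reach the full schema.

(F, N), (K, N), (N, P)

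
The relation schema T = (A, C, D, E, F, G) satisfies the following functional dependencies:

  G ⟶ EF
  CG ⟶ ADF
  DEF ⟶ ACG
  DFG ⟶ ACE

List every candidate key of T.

{C, G}⁺: G→EF adds E, F; CG→ADF adds A, D → {A, C, D, E, F, G}. Minimal: {G}⁺ = {E, F, G}; {C}⁺ = {C} — none reach the full schema.
{D, G}⁺: G→EF adds E, F; DEF→ACG adds A, C → {A, C, D, E, F, G}. Minimal: {G}⁺ = {E, F, G}; {D}⁺ = {D} — none reach the full schema.
{D, E, F}⁺: DEF→ACG adds A, C, G → {A, C, D, E, F, G}. Minimal: {E, F}⁺ = {E, F}; {D, F}⁺ = {D, F}; {D, E}⁺ = {D, E} — none reach the full schema.

{C, G}, {D, G}, {D, E, F}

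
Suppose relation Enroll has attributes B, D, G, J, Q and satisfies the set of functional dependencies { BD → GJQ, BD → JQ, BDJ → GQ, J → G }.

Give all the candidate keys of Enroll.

Attributes B, D never appear on any right-hand side, so every candidate key must contain {B, D}.
{B, D}⁺ = {B, D, G, J, Q}, which is all of the schema, so {B, D} is the only candidate key.

{B, D}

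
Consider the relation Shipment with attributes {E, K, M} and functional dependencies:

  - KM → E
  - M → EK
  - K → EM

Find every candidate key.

{K}⁺: K→EM adds E, M → {E, K, M}.
{M}⁺: M→EK adds E, K → {E, K, M}.

{K}, {M}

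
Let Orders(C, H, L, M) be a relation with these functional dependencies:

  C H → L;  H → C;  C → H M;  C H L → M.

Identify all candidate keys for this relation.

{C}⁺: C→HM adds H, M; CH→L adds L → {C, H, L, M}.
{H}⁺: H→C adds C; C→HM adds M; CH→L adds L → {C, H, L, M}.
Any other superkey contains one of these as a subset, so there are no further candidate keys.

{C}, {H}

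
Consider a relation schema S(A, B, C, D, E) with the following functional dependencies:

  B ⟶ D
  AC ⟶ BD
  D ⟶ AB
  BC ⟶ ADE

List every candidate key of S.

Attribute C never appears on the right-hand side of any dependency, so C must belong to every candidate key.
{C}⁺ = {C}, which is not all of the schema, so we must add further attributes.
{A, C}⁺: AC→BD adds B, D; BC→ADE adds E → {A, B, C, D, E}. Minimal: {C}⁺ = {C}; {A}⁺ = {A} — none reach the full schema.
{B, C}⁺: B→D adds D; D→AB adds A; BC→ADE adds E → {A, B, C, D, E}. Minimal: {C}⁺ = {C}; {B}⁺ = {A, B, D} — none reach the full schema.
{C, D}⁺: D→AB adds A, B; BC→ADE adds E → {A, B, C, D, E}. Minimal: {D}⁺ = {A, B, D}; {C}⁺ = {C} — none reach the full schema.

{A, C}, {B, C}, {C, D}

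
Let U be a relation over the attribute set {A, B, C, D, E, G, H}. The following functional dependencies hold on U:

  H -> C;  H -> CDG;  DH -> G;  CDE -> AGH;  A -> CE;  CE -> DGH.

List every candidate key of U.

(A, B); (B, C, E); (B, E, H)

{A, B}⁺: A→CE adds C, E; CE→DGH adds D, G, H → {A, B, C, D, E, G, H}.
{B, C, E}⁺: CE→DGH adds D, G, H; CDE→AGH adds A → {A, B, C, D, E, G, H}.
{B, E, H}⁺: H→C adds C; H→CDG adds D, G; CDE→AGH adds A → {A, B, C, D, E, G, H}.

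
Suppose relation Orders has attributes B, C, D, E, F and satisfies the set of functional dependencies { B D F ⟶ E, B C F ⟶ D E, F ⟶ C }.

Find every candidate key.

{B, F}⁺: F→C adds C; BCF→DE adds D, E → {B, C, D, E, F}. Minimal: {F}⁺ = {C, F}; {B}⁺ = {B} — none reach the full schema.
No other minimal superkey exists.

{B, F}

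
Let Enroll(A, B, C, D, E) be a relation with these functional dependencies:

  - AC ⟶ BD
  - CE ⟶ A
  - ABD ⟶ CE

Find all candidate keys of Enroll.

{A, C}⁺: AC→BD adds B, D; ABD→CE adds E → {A, B, C, D, E}. Minimal: {C}⁺ = {C}; {A}⁺ = {A} — none reach the full schema.
{C, E}⁺: CE→A adds A; AC→BD adds B, D → {A, B, C, D, E}. Minimal: {E}⁺ = {E}; {C}⁺ = {C} — none reach the full schema.
{A, B, D}⁺: ABD→CE adds C, E → {A, B, C, D, E}. Minimal: {B, D}⁺ = {B, D}; {A, D}⁺ = {A, D}; {A, B}⁺ = {A, B} — none reach the full schema.

AC; CE; ABD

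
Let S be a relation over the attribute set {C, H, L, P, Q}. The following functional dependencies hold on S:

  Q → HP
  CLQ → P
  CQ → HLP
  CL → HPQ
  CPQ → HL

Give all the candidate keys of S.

(C, L), (C, Q)

Attribute C never appears on the right-hand side of any dependency, so C must belong to every candidate key.
{C}⁺ = {C}, which is not all of the schema, so we must add further attributes.
{C, L}⁺: CL→HPQ adds H, P, Q → {C, H, L, P, Q}.
{C, Q}⁺: Q→HP adds H, P; CQ→HLP adds L → {C, H, L, P, Q}.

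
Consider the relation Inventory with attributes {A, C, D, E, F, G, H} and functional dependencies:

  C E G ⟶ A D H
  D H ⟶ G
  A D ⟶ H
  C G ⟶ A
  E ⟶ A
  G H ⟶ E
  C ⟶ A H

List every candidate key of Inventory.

{C, D, F}; {C, F, G}

Attributes C, F never appear on any right-hand side, so every candidate key must contain {C, F}.
{C, F}⁺ = {A, C, F, H}, which is not all of the schema, so we must add further attributes.
{C, D, F}⁺: C→AH adds A, H; DH→G adds G; GH→E adds E → {A, C, D, E, F, G, H}. Minimal: {D, F}⁺ = {D, F}; {C, F}⁺ = {A, C, F, H}; {C, D}⁺ = {A, C, D, E, G, H} — none reach the full schema.
{C, F, G}⁺: CG→A adds A; C→AH adds H; GH→E adds E; CEG→ADH adds D → {A, C, D, E, F, G, H}. Minimal: {F, G}⁺ = {F, G}; {C, G}⁺ = {A, C, D, E, G, H}; {C, F}⁺ = {A, C, F, H} — none reach the full schema.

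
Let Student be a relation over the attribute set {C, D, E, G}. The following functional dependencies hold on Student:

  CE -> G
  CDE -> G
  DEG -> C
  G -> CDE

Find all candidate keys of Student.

{G}⁺: G→CDE adds C, D, E → {C, D, E, G}.
{C, E}⁺: CE→G adds G; G→CDE adds D → {C, D, E, G}.

(G); (C, E)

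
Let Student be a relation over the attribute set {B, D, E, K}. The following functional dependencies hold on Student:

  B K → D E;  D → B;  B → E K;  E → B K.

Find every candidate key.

B; D; E

{B}⁺: B→EK adds E, K; BK→DE adds D → {B, D, E, K}.
{D}⁺: D→B adds B; B→EK adds E, K → {B, D, E, K}.
{E}⁺: E→BK adds B, K; BK→DE adds D → {B, D, E, K}.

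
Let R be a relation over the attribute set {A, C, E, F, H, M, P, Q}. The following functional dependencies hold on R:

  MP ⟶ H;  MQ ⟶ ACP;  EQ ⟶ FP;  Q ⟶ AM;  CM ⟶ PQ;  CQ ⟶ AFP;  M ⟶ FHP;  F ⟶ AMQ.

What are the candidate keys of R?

{E, F}; {E, M}; {E, Q}

Attribute E never appears on the right-hand side of any dependency, so E must belong to every candidate key.
{E}⁺ = {E}, which is not all of the schema, so we must add further attributes.
{E, F}⁺: F→AMQ adds A, M, Q; MQ→ACP adds C, P; M→FHP adds H → {A, C, E, F, H, M, P, Q}.
{E, M}⁺: M→FHP adds F, H, P; F→AMQ adds A, Q; MQ→ACP adds C → {A, C, E, F, H, M, P, Q}.
{E, Q}⁺: EQ→FP adds F, P; Q→AM adds A, M; M→FHP adds H; MQ→ACP adds C → {A, C, E, F, H, M, P, Q}.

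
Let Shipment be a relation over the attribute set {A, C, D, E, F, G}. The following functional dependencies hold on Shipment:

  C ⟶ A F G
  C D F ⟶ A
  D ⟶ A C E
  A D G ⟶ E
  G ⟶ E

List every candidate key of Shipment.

{D}

Attribute D never appears on the right-hand side of any dependency, so D must belong to every candidate key.
{D}⁺ = {A, C, D, E, F, G}, which is all of the schema, so {D} is the only candidate key.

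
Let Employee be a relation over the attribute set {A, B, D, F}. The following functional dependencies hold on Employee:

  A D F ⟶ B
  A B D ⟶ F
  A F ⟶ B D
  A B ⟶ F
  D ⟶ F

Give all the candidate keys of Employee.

AB, AD, AF

Attribute A never appears on the right-hand side of any dependency, so A must belong to every candidate key.
{A}⁺ = {A}, which is not all of the schema, so we must add further attributes.
{A, B}⁺: AB→F adds F; AF→BD adds D → {A, B, D, F}.
{A, D}⁺: D→F adds F; ADF→B adds B → {A, B, D, F}.
{A, F}⁺: AF→BD adds B, D → {A, B, D, F}.
Any other superkey contains one of these as a subset, so there are no further candidate keys.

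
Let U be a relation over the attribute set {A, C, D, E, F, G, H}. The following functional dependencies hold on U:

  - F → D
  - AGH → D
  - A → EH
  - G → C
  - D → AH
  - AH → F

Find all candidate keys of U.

{A, G}, {D, G}, {F, G}

Attribute G never appears on the right-hand side of any dependency, so G must belong to every candidate key.
{G}⁺ = {C, G}, which is not all of the schema, so we must add further attributes.
{A, G}⁺: A→EH adds E, H; G→C adds C; AH→F adds F; F→D adds D → {A, C, D, E, F, G, H}.
{D, G}⁺: G→C adds C; D→AH adds A, H; AH→F adds F; A→EH adds E → {A, C, D, E, F, G, H}.
{F, G}⁺: F→D adds D; G→C adds C; D→AH adds A, H; A→EH adds E → {A, C, D, E, F, G, H}.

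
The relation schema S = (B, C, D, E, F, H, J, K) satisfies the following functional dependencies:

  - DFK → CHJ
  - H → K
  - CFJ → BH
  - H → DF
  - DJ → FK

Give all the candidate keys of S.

Attribute E never appears on the right-hand side of any dependency, so E must belong to every candidate key.
{E}⁺ = {E}, which is not all of the schema, so we must add further attributes.
{E, H}⁺: H→K adds K; H→DF adds D, F; DFK→CHJ adds C, J; CFJ→BH adds B → {B, C, D, E, F, H, J, K}. Minimal: {H}⁺ = {B, C, D, F, H, J, K}; {E}⁺ = {E} — none reach the full schema.
{D, E, J}⁺: DJ→FK adds F, K; DFK→CHJ adds C, H; CFJ→BH adds B → {B, C, D, E, F, H, J, K}. Minimal: {E, J}⁺ = {E, J}; {D, J}⁺ = {B, C, D, F, H, J, K}; {D, E}⁺ = {D, E} — none reach the full schema.
{C, E, F, J}⁺: CFJ→BH adds B, H; H→DF adds D; DJ→FK adds K → {B, C, D, E, F, H, J, K}. Minimal: {E, F, J}⁺ = {E, F, J}; {C, F, J}⁺ = {B, C, D, F, H, J, K}; {C, E, J}⁺ = {C, E, J}; … — none reach the full schema.
{D, E, F, K}⁺: DFK→CHJ adds C, H, J; CFJ→BH adds B → {B, C, D, E, F, H, J, K}. Minimal: {E, F, K}⁺ = {E, F, K}; {D, F, K}⁺ = {B, C, D, F, H, J, K}; {D, E, K}⁺ = {D, E, K}; … — none reach the full schema.
Any other superkey contains one of these as a subset, so there are no further candidate keys.

(E, H); (D, E, J); (C, E, F, J); (D, E, F, K)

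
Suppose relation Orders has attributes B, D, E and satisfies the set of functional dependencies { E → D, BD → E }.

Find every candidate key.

Attribute B never appears on the right-hand side of any dependency, so B must belong to every candidate key.
{B}⁺ = {B}, which is not all of the schema, so we must add further attributes.
{B, D}⁺: BD→E adds E → {B, D, E}.
{B, E}⁺: E→D adds D → {B, D, E}.

(B, D), (B, E)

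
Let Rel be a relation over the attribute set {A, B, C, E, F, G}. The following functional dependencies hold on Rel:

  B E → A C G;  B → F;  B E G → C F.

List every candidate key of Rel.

{B, E}

Attributes B, E never appear on any right-hand side, so every candidate key must contain {B, E}.
{B, E}⁺ = {A, B, C, E, F, G}, which is all of the schema, so {B, E} is the only candidate key.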